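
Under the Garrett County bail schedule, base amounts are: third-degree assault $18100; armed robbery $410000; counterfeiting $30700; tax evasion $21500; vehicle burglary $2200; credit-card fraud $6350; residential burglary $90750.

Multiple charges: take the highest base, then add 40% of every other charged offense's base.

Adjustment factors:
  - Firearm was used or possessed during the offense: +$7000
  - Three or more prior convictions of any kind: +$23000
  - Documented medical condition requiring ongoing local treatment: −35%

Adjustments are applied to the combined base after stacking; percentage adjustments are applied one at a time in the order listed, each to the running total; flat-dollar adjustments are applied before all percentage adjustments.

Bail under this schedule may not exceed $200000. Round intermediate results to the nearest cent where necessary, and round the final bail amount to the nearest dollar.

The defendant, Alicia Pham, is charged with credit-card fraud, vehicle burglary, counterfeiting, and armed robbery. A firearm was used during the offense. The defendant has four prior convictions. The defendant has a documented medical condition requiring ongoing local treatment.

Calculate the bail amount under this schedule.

$200000

Base amounts from the schedule: credit-card fraud $6350; vehicle burglary $2200; counterfeiting $30700; armed robbery $410000.
Stacking rule: highest base plus 40% of each additional charge. Highest is armed robbery at $410000. Additional: $6350 × 40% = $2540; $2200 × 40% = $880; $30700 × 40% = $12280. Combined base = $410000 + $15700 = $425700.
Firearm was used or possessed during the offense (+$7000 flat): $425700 + $7000 = $432700.
Three or more prior convictions of any kind (+$23000 flat): $432700 + $23000 = $455700.
Documented medical condition requiring ongoing local treatment (−35%): $455700 × 0.65 = $296205.
Result $296205 exceeds the maximum of $200000; bail is capped at $200000.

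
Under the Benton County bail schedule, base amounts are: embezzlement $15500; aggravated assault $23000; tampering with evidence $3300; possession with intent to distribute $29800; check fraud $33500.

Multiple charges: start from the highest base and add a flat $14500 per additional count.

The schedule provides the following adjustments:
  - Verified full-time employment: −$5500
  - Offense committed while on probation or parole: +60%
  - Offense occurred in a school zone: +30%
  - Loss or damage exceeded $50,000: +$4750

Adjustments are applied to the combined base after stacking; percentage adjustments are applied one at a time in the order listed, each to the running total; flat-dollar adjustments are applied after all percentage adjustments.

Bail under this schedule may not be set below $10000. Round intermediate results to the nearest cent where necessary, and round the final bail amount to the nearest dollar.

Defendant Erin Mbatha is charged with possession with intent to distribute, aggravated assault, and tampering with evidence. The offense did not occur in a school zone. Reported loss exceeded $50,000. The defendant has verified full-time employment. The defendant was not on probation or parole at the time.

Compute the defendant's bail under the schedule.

$58050

Base amounts from the schedule: possession with intent to distribute $29800; aggravated assault $23000; tampering with evidence $3300.
Stacking rule: highest base plus $14500 per additional charge. Highest is possession with intent to distribute at $29800; 2 additional charges → +$29000. Combined base = $58800.
Verified full-time employment (−$5500 flat): $58800 − $5500 = $53300.
Loss or damage exceeded $50,000 (+$4750 flat): $53300 + $4750 = $58050.
$58050 is at or above the $10000 minimum.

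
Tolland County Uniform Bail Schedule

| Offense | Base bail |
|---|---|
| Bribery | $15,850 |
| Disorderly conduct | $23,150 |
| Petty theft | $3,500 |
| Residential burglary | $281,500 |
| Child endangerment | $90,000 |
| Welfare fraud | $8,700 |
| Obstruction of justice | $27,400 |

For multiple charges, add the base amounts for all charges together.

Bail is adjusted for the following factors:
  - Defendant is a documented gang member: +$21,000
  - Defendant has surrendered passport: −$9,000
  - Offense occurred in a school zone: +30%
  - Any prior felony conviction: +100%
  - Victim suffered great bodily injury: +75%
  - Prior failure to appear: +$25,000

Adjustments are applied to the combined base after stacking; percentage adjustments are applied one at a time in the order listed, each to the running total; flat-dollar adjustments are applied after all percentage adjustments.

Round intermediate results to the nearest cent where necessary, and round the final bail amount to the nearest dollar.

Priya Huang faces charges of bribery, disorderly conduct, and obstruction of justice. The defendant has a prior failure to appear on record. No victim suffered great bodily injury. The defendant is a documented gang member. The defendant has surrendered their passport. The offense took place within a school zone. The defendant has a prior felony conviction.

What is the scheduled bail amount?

$209,640

Base amounts from the schedule: bribery $15,850; disorderly conduct $23,150; obstruction of justice $27,400.
Stacking rule: sum of all bases. $15,850 + $23,150 + $27,400 = $66,400.
Offense occurred in a school zone (+30%): $66,400 × 1.3 = $86,320.
Any prior felony conviction (+100%): $86,320 × 2 = $172,640.
Defendant is a documented gang member (+$21,000 flat): $172,640 + $21,000 = $193,640.
Defendant has surrendered passport (−$9,000 flat): $193,640 − $9,000 = $184,640.
Prior failure to appear (+$25,000 flat): $184,640 + $25,000 = $209,640.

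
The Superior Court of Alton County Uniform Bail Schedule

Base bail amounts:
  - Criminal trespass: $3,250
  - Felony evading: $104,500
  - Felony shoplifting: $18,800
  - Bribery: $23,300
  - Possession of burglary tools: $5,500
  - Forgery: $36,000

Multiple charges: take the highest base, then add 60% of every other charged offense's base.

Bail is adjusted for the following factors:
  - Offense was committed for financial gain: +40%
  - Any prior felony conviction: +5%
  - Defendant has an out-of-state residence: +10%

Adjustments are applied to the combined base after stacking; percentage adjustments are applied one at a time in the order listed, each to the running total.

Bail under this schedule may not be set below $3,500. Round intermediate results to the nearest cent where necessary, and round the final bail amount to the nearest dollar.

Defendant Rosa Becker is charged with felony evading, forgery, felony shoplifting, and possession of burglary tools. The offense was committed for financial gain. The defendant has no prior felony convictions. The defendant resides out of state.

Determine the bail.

$216,647

Base amounts from the schedule: felony evading $104,500; forgery $36,000; felony shoplifting $18,800; possession of burglary tools $5,500.
Stacking rule: highest base plus 60% of each additional charge. Highest is felony evading at $104,500. Additional: $36,000 × 60% = $21,600; $18,800 × 60% = $11,280; $5,500 × 60% = $3,300. Combined base = $104,500 + $36,180 = $140,680.
Offense was committed for financial gain (+40%): $140,680 × 1.4 = $196,952.
Defendant has an out-of-state residence (+10%): $196,952 × 1.1 = $216,647.20.
$216,647.20 is at or above the $3,500 minimum.
Rounded to the nearest dollar: $216,647.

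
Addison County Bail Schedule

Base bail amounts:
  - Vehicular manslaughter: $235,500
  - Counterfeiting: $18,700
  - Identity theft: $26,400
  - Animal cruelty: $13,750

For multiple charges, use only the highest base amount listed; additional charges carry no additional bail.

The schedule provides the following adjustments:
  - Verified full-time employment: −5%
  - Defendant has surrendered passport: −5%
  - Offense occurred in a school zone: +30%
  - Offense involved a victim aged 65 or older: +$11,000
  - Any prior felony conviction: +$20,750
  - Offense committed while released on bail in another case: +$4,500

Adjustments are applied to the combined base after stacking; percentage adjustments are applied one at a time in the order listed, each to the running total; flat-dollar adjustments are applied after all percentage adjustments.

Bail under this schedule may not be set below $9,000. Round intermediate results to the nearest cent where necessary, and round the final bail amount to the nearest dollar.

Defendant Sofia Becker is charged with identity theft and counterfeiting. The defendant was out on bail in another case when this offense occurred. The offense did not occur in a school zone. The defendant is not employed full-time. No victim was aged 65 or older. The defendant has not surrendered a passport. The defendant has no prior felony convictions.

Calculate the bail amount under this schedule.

Base amounts from the schedule: identity theft $26,400; counterfeiting $18,700.
Stacking rule: use the highest base only. Highest is identity theft at $26,400. Combined base = $26,400.
Offense committed while released on bail in another case (+$4,500 flat): $26,400 + $4,500 = $30,900.
$30,900 is at or above the $9,000 minimum.

$30,900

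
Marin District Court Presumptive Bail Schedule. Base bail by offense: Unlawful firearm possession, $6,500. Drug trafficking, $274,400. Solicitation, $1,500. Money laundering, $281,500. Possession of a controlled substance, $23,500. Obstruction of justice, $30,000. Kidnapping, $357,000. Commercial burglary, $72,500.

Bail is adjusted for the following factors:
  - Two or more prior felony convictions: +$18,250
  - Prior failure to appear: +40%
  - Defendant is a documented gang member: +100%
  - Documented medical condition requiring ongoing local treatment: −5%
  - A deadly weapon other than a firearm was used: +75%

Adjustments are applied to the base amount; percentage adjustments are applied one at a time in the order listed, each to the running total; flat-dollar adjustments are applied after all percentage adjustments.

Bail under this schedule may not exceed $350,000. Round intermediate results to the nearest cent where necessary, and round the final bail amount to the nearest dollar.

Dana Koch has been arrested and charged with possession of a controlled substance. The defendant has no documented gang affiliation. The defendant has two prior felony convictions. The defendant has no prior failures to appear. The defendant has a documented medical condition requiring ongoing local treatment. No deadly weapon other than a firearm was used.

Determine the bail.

Base amounts from the schedule: possession of a controlled substance $23,500.
Single charge. Combined base = $23,500.
Documented medical condition requiring ongoing local treatment (−5%): $23,500 × 0.95 = $22,325.
Two or more prior felony convictions (+$18,250 flat): $22,325 + $18,250 = $40,575.
$40,575 is within the $350,000 maximum.

$40,575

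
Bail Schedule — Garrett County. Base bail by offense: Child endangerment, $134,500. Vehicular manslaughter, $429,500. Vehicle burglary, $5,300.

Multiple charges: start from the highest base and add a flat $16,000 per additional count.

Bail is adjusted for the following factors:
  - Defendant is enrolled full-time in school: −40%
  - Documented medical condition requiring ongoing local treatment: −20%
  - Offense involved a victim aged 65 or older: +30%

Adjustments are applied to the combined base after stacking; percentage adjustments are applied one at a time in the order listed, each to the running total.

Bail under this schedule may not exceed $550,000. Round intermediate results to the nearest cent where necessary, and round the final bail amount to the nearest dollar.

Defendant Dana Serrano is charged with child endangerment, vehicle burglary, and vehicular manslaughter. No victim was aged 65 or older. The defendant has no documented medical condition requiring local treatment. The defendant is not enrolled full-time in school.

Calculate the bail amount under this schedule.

Base amounts from the schedule: child endangerment $134,500; vehicle burglary $5,300; vehicular manslaughter $429,500.
Stacking rule: highest base plus $16,000 per additional charge. Highest is vehicular manslaughter at $429,500; 2 additional charges → +$32,000. Combined base = $461,500.
No adjustment factors apply to this defendant.
$461,500 is within the $550,000 maximum.

$461,500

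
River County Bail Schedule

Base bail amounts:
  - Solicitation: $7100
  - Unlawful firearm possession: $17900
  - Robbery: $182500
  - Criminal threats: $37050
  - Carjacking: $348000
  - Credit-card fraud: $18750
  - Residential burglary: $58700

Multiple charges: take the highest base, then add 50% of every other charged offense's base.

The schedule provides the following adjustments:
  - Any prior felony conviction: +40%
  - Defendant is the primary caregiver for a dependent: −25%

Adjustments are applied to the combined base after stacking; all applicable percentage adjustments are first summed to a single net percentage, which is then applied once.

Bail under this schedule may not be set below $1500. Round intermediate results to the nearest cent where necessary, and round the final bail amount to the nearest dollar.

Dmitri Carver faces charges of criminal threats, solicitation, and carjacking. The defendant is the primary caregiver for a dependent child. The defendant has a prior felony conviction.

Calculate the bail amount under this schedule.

Base amounts from the schedule: criminal threats $37050; solicitation $7100; carjacking $348000.
Stacking rule: highest base plus 50% of each additional charge. Highest is carjacking at $348000. Additional: $37050 × 50% = $18525; $7100 × 50% = $3550. Combined base = $348000 + $22075 = $370075.
Net percentage adjustment: +40% −25% = +15%. $370075 × 1.15 = $425586.25.
$425586.25 is at or above the $1500 minimum.
Rounded to the nearest dollar: $425586.

$425586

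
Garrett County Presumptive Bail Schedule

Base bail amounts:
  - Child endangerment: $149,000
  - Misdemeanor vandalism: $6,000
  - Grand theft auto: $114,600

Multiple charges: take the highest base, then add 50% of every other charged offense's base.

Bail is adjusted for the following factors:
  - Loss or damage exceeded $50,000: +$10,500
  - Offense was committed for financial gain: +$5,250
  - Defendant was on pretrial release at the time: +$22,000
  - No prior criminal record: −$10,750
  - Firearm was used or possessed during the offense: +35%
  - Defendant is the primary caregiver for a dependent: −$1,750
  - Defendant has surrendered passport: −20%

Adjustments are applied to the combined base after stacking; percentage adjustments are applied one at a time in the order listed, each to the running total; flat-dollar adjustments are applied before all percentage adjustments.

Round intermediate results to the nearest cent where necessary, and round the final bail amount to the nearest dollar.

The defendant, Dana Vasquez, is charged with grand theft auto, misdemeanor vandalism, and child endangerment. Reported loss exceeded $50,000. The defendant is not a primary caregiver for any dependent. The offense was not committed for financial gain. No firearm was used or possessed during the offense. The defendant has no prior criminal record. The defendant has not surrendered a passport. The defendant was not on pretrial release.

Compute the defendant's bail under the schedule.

Base amounts from the schedule: grand theft auto $114,600; misdemeanor vandalism $6,000; child endangerment $149,000.
Stacking rule: highest base plus 50% of each additional charge. Highest is child endangerment at $149,000. Additional: $114,600 × 50% = $57,300; $6,000 × 50% = $3,000. Combined base = $149,000 + $60,300 = $209,300.
Loss or damage exceeded $50,000 (+$10,500 flat): $209,300 + $10,500 = $219,800.
No prior criminal record (−$10,750 flat): $219,800 − $10,750 = $209,050.

$209,050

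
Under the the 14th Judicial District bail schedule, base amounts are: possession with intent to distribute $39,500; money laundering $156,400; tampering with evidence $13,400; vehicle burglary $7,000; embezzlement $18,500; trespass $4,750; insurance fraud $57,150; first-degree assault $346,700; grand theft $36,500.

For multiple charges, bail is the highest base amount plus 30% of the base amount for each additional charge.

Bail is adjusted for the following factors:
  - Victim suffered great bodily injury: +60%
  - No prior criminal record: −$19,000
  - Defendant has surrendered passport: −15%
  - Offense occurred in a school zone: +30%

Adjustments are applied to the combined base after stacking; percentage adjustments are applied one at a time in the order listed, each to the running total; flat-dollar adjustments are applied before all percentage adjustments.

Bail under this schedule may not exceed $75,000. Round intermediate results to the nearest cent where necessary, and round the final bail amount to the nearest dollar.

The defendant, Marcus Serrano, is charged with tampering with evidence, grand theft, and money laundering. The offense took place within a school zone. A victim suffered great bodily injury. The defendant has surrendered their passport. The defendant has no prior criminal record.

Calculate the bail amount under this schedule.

$75,000

Base amounts from the schedule: tampering with evidence $13,400; grand theft $36,500; money laundering $156,400.
Stacking rule: highest base plus 30% of each additional charge. Highest is money laundering at $156,400. Additional: $13,400 × 30% = $4,020; $36,500 × 30% = $10,950. Combined base = $156,400 + $14,970 = $171,370.
No prior criminal record (−$19,000 flat): $171,370 − $19,000 = $152,370.
Victim suffered great bodily injury (+60%): $152,370 × 1.6 = $243,792.
Defendant has surrendered passport (−15%): $243,792 × 0.85 = $207,223.20.
Offense occurred in a school zone (+30%): $207,223.20 × 1.3 = $269,390.16.
Result $269,390.16 exceeds the maximum of $75,000; bail is capped at $75,000.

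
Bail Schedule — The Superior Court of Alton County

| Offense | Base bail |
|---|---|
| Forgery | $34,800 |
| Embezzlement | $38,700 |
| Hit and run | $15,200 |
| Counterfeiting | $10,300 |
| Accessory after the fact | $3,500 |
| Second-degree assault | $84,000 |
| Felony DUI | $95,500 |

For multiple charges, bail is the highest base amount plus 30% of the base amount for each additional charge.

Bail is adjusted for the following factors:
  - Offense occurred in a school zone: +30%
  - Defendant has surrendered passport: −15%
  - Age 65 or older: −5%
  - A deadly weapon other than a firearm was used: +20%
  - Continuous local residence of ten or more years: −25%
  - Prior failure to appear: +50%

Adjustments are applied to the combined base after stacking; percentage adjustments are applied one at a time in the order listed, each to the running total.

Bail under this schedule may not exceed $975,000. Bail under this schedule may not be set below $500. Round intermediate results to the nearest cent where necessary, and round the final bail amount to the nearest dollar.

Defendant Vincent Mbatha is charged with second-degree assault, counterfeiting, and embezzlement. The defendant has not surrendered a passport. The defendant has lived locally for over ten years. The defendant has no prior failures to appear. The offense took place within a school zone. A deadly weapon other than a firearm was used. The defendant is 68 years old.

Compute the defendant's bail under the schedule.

Base amounts from the schedule: second-degree assault $84,000; counterfeiting $10,300; embezzlement $38,700.
Stacking rule: highest base plus 30% of each additional charge. Highest is second-degree assault at $84,000. Additional: $10,300 × 30% = $3,090; $38,700 × 30% = $11,610. Combined base = $84,000 + $14,700 = $98,700.
Offense occurred in a school zone (+30%): $98,700 × 1.3 = $128,310.
Age 65 or older (−5%): $128,310 × 0.95 = $121,894.50.
A deadly weapon other than a firearm was used (+20%): $121,894.50 × 1.2 = $146,273.40.
Continuous local residence of ten or more years (−25%): $146,273.40 × 0.75 = $109,705.05.
$109,705.05 is within the $975,000 maximum.
$109,705.05 is at or above the $500 minimum.
Rounded to the nearest dollar: $109,705.

$109,705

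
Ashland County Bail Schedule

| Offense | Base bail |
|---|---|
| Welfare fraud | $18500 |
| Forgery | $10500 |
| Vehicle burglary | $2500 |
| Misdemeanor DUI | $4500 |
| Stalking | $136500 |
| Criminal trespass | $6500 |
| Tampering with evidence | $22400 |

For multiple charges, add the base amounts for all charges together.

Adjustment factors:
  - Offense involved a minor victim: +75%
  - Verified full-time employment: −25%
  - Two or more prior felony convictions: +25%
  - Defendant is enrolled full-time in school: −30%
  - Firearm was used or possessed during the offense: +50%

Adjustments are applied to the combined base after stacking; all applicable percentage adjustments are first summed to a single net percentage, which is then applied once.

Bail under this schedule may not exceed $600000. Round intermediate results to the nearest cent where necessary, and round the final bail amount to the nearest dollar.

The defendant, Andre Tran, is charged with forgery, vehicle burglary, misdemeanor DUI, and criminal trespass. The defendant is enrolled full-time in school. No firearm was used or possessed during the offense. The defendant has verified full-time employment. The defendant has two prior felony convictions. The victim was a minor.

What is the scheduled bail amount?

$34800

Base amounts from the schedule: forgery $10500; vehicle burglary $2500; misdemeanor DUI $4500; criminal trespass $6500.
Stacking rule: sum of all bases. $10500 + $2500 + $4500 + $6500 = $24000.
Net percentage adjustment: +75% −25% +25% −30% = +45%. $24000 × 1.45 = $34800.
$34800 is within the $600000 maximum.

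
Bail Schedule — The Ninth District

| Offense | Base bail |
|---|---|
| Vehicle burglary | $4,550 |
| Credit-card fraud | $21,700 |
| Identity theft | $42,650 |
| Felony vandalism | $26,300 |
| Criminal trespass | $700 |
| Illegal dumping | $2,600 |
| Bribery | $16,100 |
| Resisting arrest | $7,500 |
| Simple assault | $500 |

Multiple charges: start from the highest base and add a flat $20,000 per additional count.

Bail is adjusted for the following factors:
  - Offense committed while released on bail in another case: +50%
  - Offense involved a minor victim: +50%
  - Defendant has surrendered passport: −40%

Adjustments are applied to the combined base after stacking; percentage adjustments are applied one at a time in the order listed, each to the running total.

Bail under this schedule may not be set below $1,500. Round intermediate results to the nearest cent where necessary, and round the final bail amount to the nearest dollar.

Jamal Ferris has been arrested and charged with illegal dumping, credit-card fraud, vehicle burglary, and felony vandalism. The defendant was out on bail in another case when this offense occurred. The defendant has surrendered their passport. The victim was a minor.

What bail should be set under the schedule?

Base amounts from the schedule: illegal dumping $2,600; credit-card fraud $21,700; vehicle burglary $4,550; felony vandalism $26,300.
Stacking rule: highest base plus $20,000 per additional charge. Highest is felony vandalism at $26,300; 3 additional charges → +$60,000. Combined base = $86,300.
Offense committed while released on bail in another case (+50%): $86,300 × 1.5 = $129,450.
Offense involved a minor victim (+50%): $129,450 × 1.5 = $194,175.
Defendant has surrendered passport (−40%): $194,175 × 0.6 = $116,505.
$116,505 is at or above the $1,500 minimum.

$116,505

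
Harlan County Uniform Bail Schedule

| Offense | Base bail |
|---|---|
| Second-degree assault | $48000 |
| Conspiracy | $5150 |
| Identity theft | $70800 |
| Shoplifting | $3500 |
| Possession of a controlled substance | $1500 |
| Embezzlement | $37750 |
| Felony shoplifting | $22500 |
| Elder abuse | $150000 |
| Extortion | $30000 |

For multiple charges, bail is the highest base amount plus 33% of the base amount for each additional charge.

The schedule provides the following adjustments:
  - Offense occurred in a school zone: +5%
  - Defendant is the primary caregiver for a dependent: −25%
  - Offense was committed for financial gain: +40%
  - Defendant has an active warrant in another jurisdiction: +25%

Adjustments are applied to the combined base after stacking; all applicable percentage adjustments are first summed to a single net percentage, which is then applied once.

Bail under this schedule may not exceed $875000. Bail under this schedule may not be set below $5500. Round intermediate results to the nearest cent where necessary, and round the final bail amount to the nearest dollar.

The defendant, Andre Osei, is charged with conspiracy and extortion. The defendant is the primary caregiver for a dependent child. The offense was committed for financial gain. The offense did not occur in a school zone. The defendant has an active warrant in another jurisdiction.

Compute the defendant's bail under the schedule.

Base amounts from the schedule: conspiracy $5150; extortion $30000.
Stacking rule: highest base plus 33% of each additional charge. Highest is extortion at $30000. Additional: $5150 × 33% = $1699.50. Combined base = $30000 + $1699.50 = $31699.50.
Net percentage adjustment: −25% +40% +25% = +40%. $31699.50 × 1.4 = $44379.30.
$44379.30 is within the $875000 maximum.
$44379.30 is at or above the $5500 minimum.
Rounded to the nearest dollar: $44379.

$44379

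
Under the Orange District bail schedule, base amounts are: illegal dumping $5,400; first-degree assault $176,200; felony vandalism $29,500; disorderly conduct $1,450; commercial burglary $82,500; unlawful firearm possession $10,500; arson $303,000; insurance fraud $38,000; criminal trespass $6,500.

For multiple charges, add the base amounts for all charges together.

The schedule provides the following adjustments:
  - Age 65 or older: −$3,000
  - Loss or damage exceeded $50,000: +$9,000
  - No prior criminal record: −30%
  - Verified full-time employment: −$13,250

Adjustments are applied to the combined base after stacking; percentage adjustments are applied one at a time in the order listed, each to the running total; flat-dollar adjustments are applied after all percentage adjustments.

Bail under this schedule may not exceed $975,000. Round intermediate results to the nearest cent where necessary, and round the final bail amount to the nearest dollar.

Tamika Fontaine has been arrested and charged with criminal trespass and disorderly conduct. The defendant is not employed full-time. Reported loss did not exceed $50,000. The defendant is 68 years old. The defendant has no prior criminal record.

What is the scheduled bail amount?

Base amounts from the schedule: criminal trespass $6,500; disorderly conduct $1,450.
Stacking rule: sum of all bases. $6,500 + $1,450 = $7,950.
No prior criminal record (−30%): $7,950 × 0.7 = $5,565.
Age 65 or older (−$3,000 flat): $5,565 − $3,000 = $2,565.
$2,565 is within the $975,000 maximum.

$2,565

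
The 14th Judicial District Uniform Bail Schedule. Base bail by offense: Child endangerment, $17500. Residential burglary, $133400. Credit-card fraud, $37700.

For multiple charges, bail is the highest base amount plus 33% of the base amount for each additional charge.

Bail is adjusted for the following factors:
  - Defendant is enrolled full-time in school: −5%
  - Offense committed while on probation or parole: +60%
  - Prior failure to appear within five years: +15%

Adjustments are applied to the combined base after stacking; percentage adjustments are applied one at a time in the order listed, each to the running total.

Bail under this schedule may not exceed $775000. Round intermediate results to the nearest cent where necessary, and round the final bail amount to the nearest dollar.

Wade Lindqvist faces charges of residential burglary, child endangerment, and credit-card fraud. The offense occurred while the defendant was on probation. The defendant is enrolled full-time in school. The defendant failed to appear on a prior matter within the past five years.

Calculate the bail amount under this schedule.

$265025

Base amounts from the schedule: residential burglary $133400; child endangerment $17500; credit-card fraud $37700.
Stacking rule: highest base plus 33% of each additional charge. Highest is residential burglary at $133400. Additional: $17500 × 33% = $5775; $37700 × 33% = $12441. Combined base = $133400 + $18216 = $151616.
Defendant is enrolled full-time in school (−5%): $151616 × 0.95 = $144035.20.
Offense committed while on probation or parole (+60%): $144035.20 × 1.6 = $230456.32.
Prior failure to appear within five years (+15%): $230456.32 × 1.15 = $265024.77.
$265024.77 is within the $775000 maximum.
Rounded to the nearest dollar: $265025.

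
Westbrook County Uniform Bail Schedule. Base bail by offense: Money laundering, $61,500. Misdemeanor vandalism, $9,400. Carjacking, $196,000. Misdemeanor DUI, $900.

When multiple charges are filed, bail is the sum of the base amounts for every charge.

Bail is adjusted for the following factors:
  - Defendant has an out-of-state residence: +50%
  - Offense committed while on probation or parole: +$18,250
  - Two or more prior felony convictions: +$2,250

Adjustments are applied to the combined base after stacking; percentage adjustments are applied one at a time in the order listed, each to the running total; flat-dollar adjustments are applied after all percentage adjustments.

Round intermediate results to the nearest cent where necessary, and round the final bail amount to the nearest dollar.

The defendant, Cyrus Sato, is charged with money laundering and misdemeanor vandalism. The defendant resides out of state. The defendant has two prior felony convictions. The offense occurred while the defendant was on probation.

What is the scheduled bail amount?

Base amounts from the schedule: money laundering $61,500; misdemeanor vandalism $9,400.
Stacking rule: sum of all bases. $61,500 + $9,400 = $70,900.
Defendant has an out-of-state residence (+50%): $70,900 × 1.5 = $106,350.
Offense committed while on probation or parole (+$18,250 flat): $106,350 + $18,250 = $124,600.
Two or more prior felony convictions (+$2,250 flat): $124,600 + $2,250 = $126,850.

$126,850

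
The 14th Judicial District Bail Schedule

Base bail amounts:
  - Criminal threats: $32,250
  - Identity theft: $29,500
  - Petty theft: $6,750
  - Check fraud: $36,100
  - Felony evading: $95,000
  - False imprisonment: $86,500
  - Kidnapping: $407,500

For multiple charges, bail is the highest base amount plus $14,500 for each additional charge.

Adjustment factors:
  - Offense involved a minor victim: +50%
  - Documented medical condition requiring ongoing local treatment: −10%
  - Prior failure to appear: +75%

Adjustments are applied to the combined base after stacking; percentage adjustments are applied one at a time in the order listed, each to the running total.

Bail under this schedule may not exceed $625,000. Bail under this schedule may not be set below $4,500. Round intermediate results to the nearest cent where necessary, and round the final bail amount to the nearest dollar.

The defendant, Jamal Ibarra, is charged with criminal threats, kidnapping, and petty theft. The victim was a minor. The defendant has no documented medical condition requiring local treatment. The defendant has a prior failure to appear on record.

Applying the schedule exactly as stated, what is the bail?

Base amounts from the schedule: criminal threats $32,250; kidnapping $407,500; petty theft $6,750.
Stacking rule: highest base plus $14,500 per additional charge. Highest is kidnapping at $407,500; 2 additional charges → +$29,000. Combined base = $436,500.
Offense involved a minor victim (+50%): $436,500 × 1.5 = $654,750.
Prior failure to appear (+75%): $654,750 × 1.75 = $1,145,812.50.
Result $1,145,812.50 exceeds the maximum of $625,000; bail is capped at $625,000.
$625,000 is at or above the $4,500 minimum.

$625,000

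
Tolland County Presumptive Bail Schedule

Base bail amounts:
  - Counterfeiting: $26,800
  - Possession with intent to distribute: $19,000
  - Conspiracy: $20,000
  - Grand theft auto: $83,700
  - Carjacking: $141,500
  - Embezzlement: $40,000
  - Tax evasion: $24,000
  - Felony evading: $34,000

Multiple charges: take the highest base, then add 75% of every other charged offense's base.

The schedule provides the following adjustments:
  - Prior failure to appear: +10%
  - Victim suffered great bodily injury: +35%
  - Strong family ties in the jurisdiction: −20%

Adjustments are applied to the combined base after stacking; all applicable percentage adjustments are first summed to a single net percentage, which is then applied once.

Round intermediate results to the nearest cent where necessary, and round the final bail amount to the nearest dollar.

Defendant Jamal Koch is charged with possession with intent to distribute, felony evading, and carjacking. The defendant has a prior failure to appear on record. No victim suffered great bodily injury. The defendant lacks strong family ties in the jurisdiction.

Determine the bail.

$199,375

Base amounts from the schedule: possession with intent to distribute $19,000; felony evading $34,000; carjacking $141,500.
Stacking rule: highest base plus 75% of each additional charge. Highest is carjacking at $141,500. Additional: $19,000 × 75% = $14,250; $34,000 × 75% = $25,500. Combined base = $141,500 + $39,750 = $181,250.
Prior failure to appear (+10%): $181,250 × 1.1 = $199,375.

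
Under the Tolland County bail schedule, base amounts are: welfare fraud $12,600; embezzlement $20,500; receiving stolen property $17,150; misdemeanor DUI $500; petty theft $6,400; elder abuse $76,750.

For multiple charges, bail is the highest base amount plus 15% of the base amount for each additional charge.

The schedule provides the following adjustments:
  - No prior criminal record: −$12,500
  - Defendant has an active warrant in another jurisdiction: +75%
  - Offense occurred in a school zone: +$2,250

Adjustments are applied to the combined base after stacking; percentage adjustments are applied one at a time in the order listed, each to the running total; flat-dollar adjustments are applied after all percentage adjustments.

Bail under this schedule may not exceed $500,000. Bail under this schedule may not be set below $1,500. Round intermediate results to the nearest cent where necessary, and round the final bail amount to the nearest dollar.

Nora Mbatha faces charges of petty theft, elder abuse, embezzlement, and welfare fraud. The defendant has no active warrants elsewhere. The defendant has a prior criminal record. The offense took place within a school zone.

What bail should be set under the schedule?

$84,925

Base amounts from the schedule: petty theft $6,400; elder abuse $76,750; embezzlement $20,500; welfare fraud $12,600.
Stacking rule: highest base plus 15% of each additional charge. Highest is elder abuse at $76,750. Additional: $6,400 × 15% = $960; $20,500 × 15% = $3,075; $12,600 × 15% = $1,890. Combined base = $76,750 + $5,925 = $82,675.
Offense occurred in a school zone (+$2,250 flat): $82,675 + $2,250 = $84,925.
$84,925 is within the $500,000 maximum.
$84,925 is at or above the $1,500 minimum.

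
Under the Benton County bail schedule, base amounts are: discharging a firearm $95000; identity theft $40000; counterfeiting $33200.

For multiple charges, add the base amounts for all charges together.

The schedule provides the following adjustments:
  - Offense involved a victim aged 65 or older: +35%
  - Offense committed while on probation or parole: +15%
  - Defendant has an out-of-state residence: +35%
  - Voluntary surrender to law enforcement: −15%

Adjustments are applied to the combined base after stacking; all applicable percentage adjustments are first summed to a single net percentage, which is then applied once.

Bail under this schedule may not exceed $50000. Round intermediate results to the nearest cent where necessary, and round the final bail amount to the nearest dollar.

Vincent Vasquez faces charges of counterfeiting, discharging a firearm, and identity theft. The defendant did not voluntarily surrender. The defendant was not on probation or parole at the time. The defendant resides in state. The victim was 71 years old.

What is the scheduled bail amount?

$50000

Base amounts from the schedule: counterfeiting $33200; discharging a firearm $95000; identity theft $40000.
Stacking rule: sum of all bases. $33200 + $95000 + $40000 = $168200.
Offense involved a victim aged 65 or older (+35%): $168200 × 1.35 = $227070.
Result $227070 exceeds the maximum of $50000; bail is capped at $50000.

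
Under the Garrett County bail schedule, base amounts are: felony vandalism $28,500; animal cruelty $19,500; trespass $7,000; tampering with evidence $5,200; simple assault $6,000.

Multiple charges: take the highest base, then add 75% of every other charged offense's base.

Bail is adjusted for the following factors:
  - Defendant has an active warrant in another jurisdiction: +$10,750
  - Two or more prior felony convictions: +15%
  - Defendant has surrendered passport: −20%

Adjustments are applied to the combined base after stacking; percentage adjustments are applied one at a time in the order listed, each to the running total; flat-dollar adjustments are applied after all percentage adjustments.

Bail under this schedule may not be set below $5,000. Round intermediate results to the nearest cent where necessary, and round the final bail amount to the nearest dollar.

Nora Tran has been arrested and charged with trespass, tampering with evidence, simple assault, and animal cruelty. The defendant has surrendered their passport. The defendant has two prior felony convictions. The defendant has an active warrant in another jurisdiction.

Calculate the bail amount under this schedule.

$41,248

Base amounts from the schedule: trespass $7,000; tampering with evidence $5,200; simple assault $6,000; animal cruelty $19,500.
Stacking rule: highest base plus 75% of each additional charge. Highest is animal cruelty at $19,500. Additional: $7,000 × 75% = $5,250; $5,200 × 75% = $3,900; $6,000 × 75% = $4,500. Combined base = $19,500 + $13,650 = $33,150.
Two or more prior felony convictions (+15%): $33,150 × 1.15 = $38,122.50.
Defendant has surrendered passport (−20%): $38,122.50 × 0.8 = $30,498.
Defendant has an active warrant in another jurisdiction (+$10,750 flat): $30,498 + $10,750 = $41,248.
$41,248 is at or above the $5,000 minimum.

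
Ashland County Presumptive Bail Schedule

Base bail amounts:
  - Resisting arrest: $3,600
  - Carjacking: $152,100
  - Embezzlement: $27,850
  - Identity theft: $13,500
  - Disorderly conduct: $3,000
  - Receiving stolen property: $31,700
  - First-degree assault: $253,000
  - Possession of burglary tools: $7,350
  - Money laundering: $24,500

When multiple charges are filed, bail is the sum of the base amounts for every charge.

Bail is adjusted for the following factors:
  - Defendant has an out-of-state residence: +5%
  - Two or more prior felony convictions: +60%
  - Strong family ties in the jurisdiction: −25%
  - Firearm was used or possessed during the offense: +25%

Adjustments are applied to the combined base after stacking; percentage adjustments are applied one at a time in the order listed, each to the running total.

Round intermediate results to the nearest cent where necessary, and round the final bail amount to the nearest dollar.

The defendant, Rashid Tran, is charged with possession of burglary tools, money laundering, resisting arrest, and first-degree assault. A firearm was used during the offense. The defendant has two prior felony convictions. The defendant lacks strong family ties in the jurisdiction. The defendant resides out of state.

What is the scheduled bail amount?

Base amounts from the schedule: possession of burglary tools $7,350; money laundering $24,500; resisting arrest $3,600; first-degree assault $253,000.
Stacking rule: sum of all bases. $7,350 + $24,500 + $3,600 + $253,000 = $288,450.
Defendant has an out-of-state residence (+5%): $288,450 × 1.05 = $302,872.50.
Two or more prior felony convictions (+60%): $302,872.50 × 1.6 = $484,596.
Firearm was used or possessed during the offense (+25%): $484,596 × 1.25 = $605,745.

$605,745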